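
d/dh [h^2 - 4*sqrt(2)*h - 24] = 2*h - 4*sqrt(2)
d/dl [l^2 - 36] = 2*l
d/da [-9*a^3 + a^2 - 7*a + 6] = -27*a^2 + 2*a - 7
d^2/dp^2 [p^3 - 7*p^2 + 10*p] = 6*p - 14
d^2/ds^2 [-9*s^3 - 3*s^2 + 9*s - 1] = -54*s - 6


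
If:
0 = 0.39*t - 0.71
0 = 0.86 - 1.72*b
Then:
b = 0.50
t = 1.82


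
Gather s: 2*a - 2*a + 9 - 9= 0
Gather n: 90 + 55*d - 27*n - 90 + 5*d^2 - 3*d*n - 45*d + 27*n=5*d^2 - 3*d*n + 10*d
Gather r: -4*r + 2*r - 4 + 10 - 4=2 - 2*r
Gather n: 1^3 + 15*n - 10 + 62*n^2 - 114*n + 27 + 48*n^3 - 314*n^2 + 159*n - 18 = 48*n^3 - 252*n^2 + 60*n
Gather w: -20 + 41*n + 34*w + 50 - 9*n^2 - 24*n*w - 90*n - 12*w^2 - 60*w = -9*n^2 - 49*n - 12*w^2 + w*(-24*n - 26) + 30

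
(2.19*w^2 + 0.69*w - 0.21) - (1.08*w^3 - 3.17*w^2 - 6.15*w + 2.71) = -1.08*w^3 + 5.36*w^2 + 6.84*w - 2.92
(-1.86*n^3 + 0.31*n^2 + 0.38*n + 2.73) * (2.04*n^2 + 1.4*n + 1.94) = -3.7944*n^5 - 1.9716*n^4 - 2.3992*n^3 + 6.7026*n^2 + 4.5592*n + 5.2962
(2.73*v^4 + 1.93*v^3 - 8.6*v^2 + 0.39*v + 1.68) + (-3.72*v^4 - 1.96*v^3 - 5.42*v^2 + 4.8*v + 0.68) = -0.99*v^4 - 0.03*v^3 - 14.02*v^2 + 5.19*v + 2.36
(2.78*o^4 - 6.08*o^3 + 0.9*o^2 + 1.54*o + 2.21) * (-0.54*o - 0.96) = -1.5012*o^5 + 0.614400000000001*o^4 + 5.3508*o^3 - 1.6956*o^2 - 2.6718*o - 2.1216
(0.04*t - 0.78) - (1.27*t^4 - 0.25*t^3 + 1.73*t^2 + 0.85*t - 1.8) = -1.27*t^4 + 0.25*t^3 - 1.73*t^2 - 0.81*t + 1.02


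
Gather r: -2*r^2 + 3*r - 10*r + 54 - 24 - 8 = -2*r^2 - 7*r + 22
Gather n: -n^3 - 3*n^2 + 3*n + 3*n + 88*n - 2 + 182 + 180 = -n^3 - 3*n^2 + 94*n + 360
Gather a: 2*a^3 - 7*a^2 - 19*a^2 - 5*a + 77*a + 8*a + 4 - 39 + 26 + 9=2*a^3 - 26*a^2 + 80*a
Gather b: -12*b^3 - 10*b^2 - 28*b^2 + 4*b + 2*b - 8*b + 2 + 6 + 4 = -12*b^3 - 38*b^2 - 2*b + 12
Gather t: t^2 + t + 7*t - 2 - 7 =t^2 + 8*t - 9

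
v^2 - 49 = (v - 7)*(v + 7)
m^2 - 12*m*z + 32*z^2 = (m - 8*z)*(m - 4*z)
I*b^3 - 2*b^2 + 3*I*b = b*(b + 3*I)*(I*b + 1)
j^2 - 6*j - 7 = (j - 7)*(j + 1)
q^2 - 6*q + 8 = (q - 4)*(q - 2)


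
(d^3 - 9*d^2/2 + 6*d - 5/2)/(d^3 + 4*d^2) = (2*d^3 - 9*d^2 + 12*d - 5)/(2*d^2*(d + 4))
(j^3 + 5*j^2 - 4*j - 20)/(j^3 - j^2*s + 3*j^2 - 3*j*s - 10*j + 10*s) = (-j - 2)/(-j + s)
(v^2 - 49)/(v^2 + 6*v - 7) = (v - 7)/(v - 1)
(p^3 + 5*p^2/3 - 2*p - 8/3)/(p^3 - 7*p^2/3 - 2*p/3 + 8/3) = (p + 2)/(p - 2)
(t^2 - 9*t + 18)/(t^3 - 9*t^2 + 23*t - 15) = (t - 6)/(t^2 - 6*t + 5)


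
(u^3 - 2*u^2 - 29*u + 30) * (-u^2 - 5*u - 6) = -u^5 - 3*u^4 + 33*u^3 + 127*u^2 + 24*u - 180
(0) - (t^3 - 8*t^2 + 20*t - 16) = -t^3 + 8*t^2 - 20*t + 16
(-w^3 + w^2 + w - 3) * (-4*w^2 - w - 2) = 4*w^5 - 3*w^4 - 3*w^3 + 9*w^2 + w + 6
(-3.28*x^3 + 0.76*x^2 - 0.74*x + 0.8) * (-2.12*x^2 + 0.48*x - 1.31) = 6.9536*x^5 - 3.1856*x^4 + 6.2304*x^3 - 3.0468*x^2 + 1.3534*x - 1.048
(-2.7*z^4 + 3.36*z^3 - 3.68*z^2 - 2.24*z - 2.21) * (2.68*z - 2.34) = -7.236*z^5 + 15.3228*z^4 - 17.7248*z^3 + 2.608*z^2 - 0.6812*z + 5.1714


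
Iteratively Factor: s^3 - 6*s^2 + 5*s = (s - 1)*(s^2 - 5*s) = s*(s - 1)*(s - 5)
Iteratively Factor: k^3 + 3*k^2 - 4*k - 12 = (k + 3)*(k^2 - 4) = (k + 2)*(k + 3)*(k - 2)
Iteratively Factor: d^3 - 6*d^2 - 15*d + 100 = (d - 5)*(d^2 - d - 20) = (d - 5)^2*(d + 4)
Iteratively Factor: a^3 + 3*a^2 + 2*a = (a + 1)*(a^2 + 2*a) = a*(a + 1)*(a + 2)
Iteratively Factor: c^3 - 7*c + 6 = (c - 1)*(c^2 + c - 6) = (c - 2)*(c - 1)*(c + 3)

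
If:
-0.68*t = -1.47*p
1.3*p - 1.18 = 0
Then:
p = 0.91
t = 1.96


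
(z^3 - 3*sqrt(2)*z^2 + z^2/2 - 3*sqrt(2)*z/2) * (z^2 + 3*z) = z^5 - 3*sqrt(2)*z^4 + 7*z^4/2 - 21*sqrt(2)*z^3/2 + 3*z^3/2 - 9*sqrt(2)*z^2/2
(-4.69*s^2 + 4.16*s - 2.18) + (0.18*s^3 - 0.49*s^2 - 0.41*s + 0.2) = 0.18*s^3 - 5.18*s^2 + 3.75*s - 1.98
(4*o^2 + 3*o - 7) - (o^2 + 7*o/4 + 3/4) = 3*o^2 + 5*o/4 - 31/4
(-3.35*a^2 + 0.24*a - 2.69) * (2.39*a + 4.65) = -8.0065*a^3 - 15.0039*a^2 - 5.3131*a - 12.5085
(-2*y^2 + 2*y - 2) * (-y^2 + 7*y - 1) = 2*y^4 - 16*y^3 + 18*y^2 - 16*y + 2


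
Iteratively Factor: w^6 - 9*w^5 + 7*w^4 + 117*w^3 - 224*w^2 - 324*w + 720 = (w - 3)*(w^5 - 6*w^4 - 11*w^3 + 84*w^2 + 28*w - 240) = (w - 3)*(w + 2)*(w^4 - 8*w^3 + 5*w^2 + 74*w - 120) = (w - 3)*(w - 2)*(w + 2)*(w^3 - 6*w^2 - 7*w + 60) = (w - 3)*(w - 2)*(w + 2)*(w + 3)*(w^2 - 9*w + 20) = (w - 4)*(w - 3)*(w - 2)*(w + 2)*(w + 3)*(w - 5)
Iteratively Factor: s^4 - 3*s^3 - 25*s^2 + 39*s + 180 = (s - 5)*(s^3 + 2*s^2 - 15*s - 36) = (s - 5)*(s + 3)*(s^2 - s - 12) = (s - 5)*(s + 3)^2*(s - 4)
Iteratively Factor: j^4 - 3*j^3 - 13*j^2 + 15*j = (j + 3)*(j^3 - 6*j^2 + 5*j) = (j - 1)*(j + 3)*(j^2 - 5*j) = (j - 5)*(j - 1)*(j + 3)*(j)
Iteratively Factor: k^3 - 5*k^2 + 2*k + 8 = (k + 1)*(k^2 - 6*k + 8) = (k - 4)*(k + 1)*(k - 2)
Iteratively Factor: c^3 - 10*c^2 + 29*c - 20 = (c - 1)*(c^2 - 9*c + 20) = (c - 5)*(c - 1)*(c - 4)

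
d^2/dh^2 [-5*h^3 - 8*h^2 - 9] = -30*h - 16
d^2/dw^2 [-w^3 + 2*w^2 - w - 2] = 4 - 6*w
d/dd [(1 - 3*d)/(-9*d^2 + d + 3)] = (27*d^2 - 3*d - (3*d - 1)*(18*d - 1) - 9)/(-9*d^2 + d + 3)^2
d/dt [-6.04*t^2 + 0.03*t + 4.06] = 0.03 - 12.08*t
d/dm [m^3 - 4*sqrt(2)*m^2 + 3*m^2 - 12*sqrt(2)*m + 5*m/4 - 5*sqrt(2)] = 3*m^2 - 8*sqrt(2)*m + 6*m - 12*sqrt(2) + 5/4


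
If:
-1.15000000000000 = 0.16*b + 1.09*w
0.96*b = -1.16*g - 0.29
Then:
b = -6.8125*w - 7.1875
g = 5.63793103448276*w + 5.69827586206897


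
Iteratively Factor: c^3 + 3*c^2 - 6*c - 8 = (c + 1)*(c^2 + 2*c - 8) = (c - 2)*(c + 1)*(c + 4)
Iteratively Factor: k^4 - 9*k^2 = (k + 3)*(k^3 - 3*k^2) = k*(k + 3)*(k^2 - 3*k) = k*(k - 3)*(k + 3)*(k)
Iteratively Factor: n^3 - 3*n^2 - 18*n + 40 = (n - 2)*(n^2 - n - 20) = (n - 5)*(n - 2)*(n + 4)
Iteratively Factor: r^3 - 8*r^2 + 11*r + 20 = (r - 4)*(r^2 - 4*r - 5) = (r - 4)*(r + 1)*(r - 5)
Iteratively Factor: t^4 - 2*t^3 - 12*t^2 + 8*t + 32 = (t + 2)*(t^3 - 4*t^2 - 4*t + 16) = (t - 2)*(t + 2)*(t^2 - 2*t - 8) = (t - 2)*(t + 2)^2*(t - 4)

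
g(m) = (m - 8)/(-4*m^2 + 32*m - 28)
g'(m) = (m - 8)*(8*m - 32)/(-4*m^2 + 32*m - 28)^2 + 1/(-4*m^2 + 32*m - 28) = (-m^2 + 8*m + 2*(m - 8)*(m - 4) - 7)/(4*(m^2 - 8*m + 7)^2)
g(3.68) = -0.12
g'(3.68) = 0.04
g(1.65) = -0.46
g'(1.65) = 0.69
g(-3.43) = 0.06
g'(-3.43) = 0.01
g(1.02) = -14.59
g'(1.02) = 729.17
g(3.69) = -0.12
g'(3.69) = 0.04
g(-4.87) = 0.05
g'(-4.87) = 0.01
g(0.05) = 0.30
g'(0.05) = 0.32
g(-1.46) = 0.11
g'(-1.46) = 0.05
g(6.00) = -0.10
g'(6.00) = -0.03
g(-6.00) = 0.04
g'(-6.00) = 0.01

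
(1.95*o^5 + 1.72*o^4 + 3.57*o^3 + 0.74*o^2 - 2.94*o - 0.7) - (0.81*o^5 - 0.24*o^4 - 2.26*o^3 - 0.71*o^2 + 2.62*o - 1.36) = 1.14*o^5 + 1.96*o^4 + 5.83*o^3 + 1.45*o^2 - 5.56*o + 0.66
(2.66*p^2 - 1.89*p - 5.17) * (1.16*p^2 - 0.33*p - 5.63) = 3.0856*p^4 - 3.0702*p^3 - 20.3493*p^2 + 12.3468*p + 29.1071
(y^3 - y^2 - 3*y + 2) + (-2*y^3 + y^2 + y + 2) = -y^3 - 2*y + 4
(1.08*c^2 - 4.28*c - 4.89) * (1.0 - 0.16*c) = -0.1728*c^3 + 1.7648*c^2 - 3.4976*c - 4.89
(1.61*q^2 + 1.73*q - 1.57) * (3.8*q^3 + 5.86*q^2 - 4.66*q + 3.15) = 6.118*q^5 + 16.0086*q^4 - 3.3308*q^3 - 12.1905*q^2 + 12.7657*q - 4.9455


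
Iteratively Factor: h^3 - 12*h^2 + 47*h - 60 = (h - 3)*(h^2 - 9*h + 20) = (h - 4)*(h - 3)*(h - 5)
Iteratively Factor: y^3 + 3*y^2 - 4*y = (y - 1)*(y^2 + 4*y) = y*(y - 1)*(y + 4)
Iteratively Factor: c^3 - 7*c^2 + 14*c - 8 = (c - 1)*(c^2 - 6*c + 8) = (c - 2)*(c - 1)*(c - 4)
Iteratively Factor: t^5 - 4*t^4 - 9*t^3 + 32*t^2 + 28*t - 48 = (t + 2)*(t^4 - 6*t^3 + 3*t^2 + 26*t - 24) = (t - 4)*(t + 2)*(t^3 - 2*t^2 - 5*t + 6) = (t - 4)*(t + 2)^2*(t^2 - 4*t + 3) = (t - 4)*(t - 1)*(t + 2)^2*(t - 3)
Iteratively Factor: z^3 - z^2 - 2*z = (z)*(z^2 - z - 2) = z*(z - 2)*(z + 1)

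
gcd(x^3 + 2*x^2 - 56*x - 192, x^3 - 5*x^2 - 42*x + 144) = x^2 - 2*x - 48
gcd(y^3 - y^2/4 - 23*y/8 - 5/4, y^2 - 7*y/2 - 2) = y + 1/2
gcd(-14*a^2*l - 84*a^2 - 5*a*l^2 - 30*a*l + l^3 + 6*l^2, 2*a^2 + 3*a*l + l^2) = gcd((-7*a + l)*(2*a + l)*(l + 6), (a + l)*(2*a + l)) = 2*a + l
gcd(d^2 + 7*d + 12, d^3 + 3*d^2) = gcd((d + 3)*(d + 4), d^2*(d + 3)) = d + 3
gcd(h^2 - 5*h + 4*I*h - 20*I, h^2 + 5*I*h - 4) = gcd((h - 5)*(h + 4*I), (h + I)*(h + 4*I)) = h + 4*I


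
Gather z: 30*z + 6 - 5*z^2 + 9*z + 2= -5*z^2 + 39*z + 8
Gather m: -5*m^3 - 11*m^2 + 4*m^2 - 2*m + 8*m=-5*m^3 - 7*m^2 + 6*m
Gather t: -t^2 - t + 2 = -t^2 - t + 2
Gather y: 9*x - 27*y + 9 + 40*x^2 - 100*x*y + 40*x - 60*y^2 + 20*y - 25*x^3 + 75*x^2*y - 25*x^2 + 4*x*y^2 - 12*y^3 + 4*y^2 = -25*x^3 + 15*x^2 + 49*x - 12*y^3 + y^2*(4*x - 56) + y*(75*x^2 - 100*x - 7) + 9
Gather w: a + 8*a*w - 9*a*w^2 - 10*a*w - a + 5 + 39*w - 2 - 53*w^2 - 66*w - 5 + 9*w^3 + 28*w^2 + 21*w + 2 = 9*w^3 + w^2*(-9*a - 25) + w*(-2*a - 6)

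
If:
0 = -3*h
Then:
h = 0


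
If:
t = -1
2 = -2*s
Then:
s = -1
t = -1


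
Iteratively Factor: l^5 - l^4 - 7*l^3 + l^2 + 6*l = (l - 1)*(l^4 - 7*l^2 - 6*l) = (l - 3)*(l - 1)*(l^3 + 3*l^2 + 2*l) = (l - 3)*(l - 1)*(l + 2)*(l^2 + l) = l*(l - 3)*(l - 1)*(l + 2)*(l + 1)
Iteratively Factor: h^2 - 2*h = (h)*(h - 2)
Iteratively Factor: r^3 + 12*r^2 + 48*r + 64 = (r + 4)*(r^2 + 8*r + 16) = (r + 4)^2*(r + 4)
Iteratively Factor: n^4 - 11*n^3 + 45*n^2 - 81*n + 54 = (n - 3)*(n^3 - 8*n^2 + 21*n - 18) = (n - 3)^2*(n^2 - 5*n + 6) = (n - 3)^3*(n - 2)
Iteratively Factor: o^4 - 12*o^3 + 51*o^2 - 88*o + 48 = (o - 3)*(o^3 - 9*o^2 + 24*o - 16) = (o - 4)*(o - 3)*(o^2 - 5*o + 4) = (o - 4)^2*(o - 3)*(o - 1)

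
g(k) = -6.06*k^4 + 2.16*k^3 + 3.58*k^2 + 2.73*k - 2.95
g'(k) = -24.24*k^3 + 6.48*k^2 + 7.16*k + 2.73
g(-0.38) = -3.72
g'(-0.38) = 2.28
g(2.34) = -130.98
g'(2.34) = -255.62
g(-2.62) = -309.92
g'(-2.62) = 464.40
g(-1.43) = -31.19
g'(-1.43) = 76.62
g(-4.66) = -3014.21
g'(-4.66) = 2563.04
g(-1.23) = -18.78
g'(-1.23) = 48.83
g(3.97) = -1305.88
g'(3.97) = -1383.43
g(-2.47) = -245.96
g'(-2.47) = 389.86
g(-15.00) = -313315.90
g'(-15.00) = 83163.33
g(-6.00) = -8210.77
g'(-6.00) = 5428.89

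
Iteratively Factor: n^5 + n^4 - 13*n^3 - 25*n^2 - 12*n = (n - 4)*(n^4 + 5*n^3 + 7*n^2 + 3*n) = (n - 4)*(n + 1)*(n^3 + 4*n^2 + 3*n) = n*(n - 4)*(n + 1)*(n^2 + 4*n + 3) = n*(n - 4)*(n + 1)*(n + 3)*(n + 1)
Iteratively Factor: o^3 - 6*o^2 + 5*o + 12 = (o + 1)*(o^2 - 7*o + 12) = (o - 3)*(o + 1)*(o - 4)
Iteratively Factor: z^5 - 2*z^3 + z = (z - 1)*(z^4 + z^3 - z^2 - z) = (z - 1)^2*(z^3 + 2*z^2 + z) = z*(z - 1)^2*(z^2 + 2*z + 1) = z*(z - 1)^2*(z + 1)*(z + 1)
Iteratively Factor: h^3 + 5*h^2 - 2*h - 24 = (h - 2)*(h^2 + 7*h + 12) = (h - 2)*(h + 3)*(h + 4)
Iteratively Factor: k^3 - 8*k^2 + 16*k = (k - 4)*(k^2 - 4*k) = k*(k - 4)*(k - 4)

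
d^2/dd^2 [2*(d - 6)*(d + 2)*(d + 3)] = 12*d - 4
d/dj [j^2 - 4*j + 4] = 2*j - 4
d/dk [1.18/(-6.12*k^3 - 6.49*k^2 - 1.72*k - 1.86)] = (21.6648*k^2 + 15.3164*k + 2.0296)/(6.12*k^3 + 6.49*k^2 + 1.72*k + 1.86)^2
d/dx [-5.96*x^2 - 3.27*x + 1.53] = -11.92*x - 3.27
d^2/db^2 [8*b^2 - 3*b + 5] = 16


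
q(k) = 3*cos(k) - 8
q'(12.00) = 1.61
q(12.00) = -5.47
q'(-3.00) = 0.42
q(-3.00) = -10.97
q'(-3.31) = -0.50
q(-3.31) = -10.96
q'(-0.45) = 1.30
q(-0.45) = -5.30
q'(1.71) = -2.97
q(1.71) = -8.42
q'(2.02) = -2.70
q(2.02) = -9.30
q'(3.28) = 0.41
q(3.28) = -10.97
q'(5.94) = 1.01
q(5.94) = -5.17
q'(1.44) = -2.97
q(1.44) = -7.61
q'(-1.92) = 2.82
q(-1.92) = -9.03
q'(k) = -3*sin(k)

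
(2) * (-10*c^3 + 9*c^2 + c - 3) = -20*c^3 + 18*c^2 + 2*c - 6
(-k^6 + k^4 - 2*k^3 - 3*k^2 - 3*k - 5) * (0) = 0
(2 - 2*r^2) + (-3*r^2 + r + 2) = -5*r^2 + r + 4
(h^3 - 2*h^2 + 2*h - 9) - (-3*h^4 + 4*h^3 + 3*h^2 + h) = 3*h^4 - 3*h^3 - 5*h^2 + h - 9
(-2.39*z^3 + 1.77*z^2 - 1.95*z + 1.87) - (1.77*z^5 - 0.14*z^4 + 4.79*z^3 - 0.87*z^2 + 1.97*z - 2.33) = -1.77*z^5 + 0.14*z^4 - 7.18*z^3 + 2.64*z^2 - 3.92*z + 4.2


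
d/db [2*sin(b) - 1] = 2*cos(b)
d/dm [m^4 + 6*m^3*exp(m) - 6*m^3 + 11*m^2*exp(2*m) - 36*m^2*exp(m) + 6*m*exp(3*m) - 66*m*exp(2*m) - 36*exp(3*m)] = 6*m^3*exp(m) + 4*m^3 + 22*m^2*exp(2*m) - 18*m^2*exp(m) - 18*m^2 + 18*m*exp(3*m) - 110*m*exp(2*m) - 72*m*exp(m) - 102*exp(3*m) - 66*exp(2*m)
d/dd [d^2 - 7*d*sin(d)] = -7*d*cos(d) + 2*d - 7*sin(d)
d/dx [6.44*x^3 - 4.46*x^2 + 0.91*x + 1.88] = 19.32*x^2 - 8.92*x + 0.91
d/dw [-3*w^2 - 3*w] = -6*w - 3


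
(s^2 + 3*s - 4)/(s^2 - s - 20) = (s - 1)/(s - 5)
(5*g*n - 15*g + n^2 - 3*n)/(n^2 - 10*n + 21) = (5*g + n)/(n - 7)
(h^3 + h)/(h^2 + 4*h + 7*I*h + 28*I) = (h^3 + h)/(h^2 + h*(4 + 7*I) + 28*I)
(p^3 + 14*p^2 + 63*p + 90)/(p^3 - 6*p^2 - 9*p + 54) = (p^2 + 11*p + 30)/(p^2 - 9*p + 18)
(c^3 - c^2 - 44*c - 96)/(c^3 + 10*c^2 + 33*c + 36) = (c - 8)/(c + 3)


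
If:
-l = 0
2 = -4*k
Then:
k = -1/2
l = 0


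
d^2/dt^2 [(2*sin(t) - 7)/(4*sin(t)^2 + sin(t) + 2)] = (-32*sin(t)^5 + 456*sin(t)^4 + 244*sin(t)^3 - 885*sin(t)^2 - 286*sin(t) + 90)/(4*sin(t)^2 + sin(t) + 2)^3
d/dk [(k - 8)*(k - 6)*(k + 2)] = 3*k^2 - 24*k + 20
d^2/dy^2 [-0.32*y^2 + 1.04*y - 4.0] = -0.640000000000000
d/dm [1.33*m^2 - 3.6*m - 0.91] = 2.66*m - 3.6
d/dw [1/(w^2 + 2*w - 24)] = 2*(-w - 1)/(w^2 + 2*w - 24)^2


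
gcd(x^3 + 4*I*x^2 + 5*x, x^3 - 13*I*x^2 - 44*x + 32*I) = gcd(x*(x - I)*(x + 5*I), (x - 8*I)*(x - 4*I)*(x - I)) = x - I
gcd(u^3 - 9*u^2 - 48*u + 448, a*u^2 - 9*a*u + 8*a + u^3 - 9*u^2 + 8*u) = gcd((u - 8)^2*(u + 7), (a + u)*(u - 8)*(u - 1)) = u - 8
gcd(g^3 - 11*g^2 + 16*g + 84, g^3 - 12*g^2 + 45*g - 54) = g - 6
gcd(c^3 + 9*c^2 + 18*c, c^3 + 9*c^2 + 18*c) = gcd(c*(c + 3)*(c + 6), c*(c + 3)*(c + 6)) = c^3 + 9*c^2 + 18*c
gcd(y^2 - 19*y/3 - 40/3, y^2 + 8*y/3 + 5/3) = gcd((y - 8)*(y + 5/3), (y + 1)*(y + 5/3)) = y + 5/3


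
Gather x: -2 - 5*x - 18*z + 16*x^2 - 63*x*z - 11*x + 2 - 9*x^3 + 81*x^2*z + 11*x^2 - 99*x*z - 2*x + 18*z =-9*x^3 + x^2*(81*z + 27) + x*(-162*z - 18)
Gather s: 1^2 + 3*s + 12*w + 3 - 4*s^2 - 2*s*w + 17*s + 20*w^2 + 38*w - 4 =-4*s^2 + s*(20 - 2*w) + 20*w^2 + 50*w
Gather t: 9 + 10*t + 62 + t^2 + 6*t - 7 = t^2 + 16*t + 64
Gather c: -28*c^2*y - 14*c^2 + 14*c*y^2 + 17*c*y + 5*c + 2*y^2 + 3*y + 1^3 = c^2*(-28*y - 14) + c*(14*y^2 + 17*y + 5) + 2*y^2 + 3*y + 1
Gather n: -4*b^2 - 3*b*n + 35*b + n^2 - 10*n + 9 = -4*b^2 + 35*b + n^2 + n*(-3*b - 10) + 9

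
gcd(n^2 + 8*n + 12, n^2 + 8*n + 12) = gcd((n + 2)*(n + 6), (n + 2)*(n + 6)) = n^2 + 8*n + 12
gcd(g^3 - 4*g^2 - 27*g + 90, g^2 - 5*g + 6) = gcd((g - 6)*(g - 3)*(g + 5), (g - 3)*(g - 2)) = g - 3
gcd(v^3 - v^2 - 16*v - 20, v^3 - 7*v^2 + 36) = v + 2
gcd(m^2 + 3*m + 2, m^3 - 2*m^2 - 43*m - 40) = m + 1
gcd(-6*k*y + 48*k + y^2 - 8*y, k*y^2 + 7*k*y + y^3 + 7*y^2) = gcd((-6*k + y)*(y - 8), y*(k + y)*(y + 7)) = 1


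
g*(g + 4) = g^2 + 4*g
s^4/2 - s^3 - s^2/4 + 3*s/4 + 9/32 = (s/2 + 1/4)*(s - 3/2)^2*(s + 1/2)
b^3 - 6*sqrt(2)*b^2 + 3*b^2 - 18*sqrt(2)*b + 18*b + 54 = (b + 3)*(b - 3*sqrt(2))^2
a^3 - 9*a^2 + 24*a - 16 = (a - 4)^2*(a - 1)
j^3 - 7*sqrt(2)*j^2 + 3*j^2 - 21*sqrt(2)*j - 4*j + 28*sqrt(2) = (j - 1)*(j + 4)*(j - 7*sqrt(2))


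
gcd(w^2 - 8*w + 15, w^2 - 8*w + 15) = w^2 - 8*w + 15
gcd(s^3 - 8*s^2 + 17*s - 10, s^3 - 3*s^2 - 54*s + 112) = s - 2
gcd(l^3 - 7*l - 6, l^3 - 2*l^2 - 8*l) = l + 2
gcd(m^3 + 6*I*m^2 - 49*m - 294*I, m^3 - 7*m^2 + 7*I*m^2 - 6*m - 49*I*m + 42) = m^2 + m*(-7 + 6*I) - 42*I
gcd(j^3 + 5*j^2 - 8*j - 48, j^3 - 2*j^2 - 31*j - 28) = j + 4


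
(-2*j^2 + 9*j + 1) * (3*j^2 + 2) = -6*j^4 + 27*j^3 - j^2 + 18*j + 2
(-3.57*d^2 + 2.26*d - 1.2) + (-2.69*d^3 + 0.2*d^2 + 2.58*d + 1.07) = -2.69*d^3 - 3.37*d^2 + 4.84*d - 0.13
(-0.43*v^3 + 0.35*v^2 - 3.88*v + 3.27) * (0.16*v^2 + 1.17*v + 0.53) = -0.0688*v^5 - 0.4471*v^4 - 0.4392*v^3 - 3.8309*v^2 + 1.7695*v + 1.7331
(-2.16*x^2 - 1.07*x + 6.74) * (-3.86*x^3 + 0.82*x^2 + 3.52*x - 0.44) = 8.3376*x^5 + 2.359*x^4 - 34.497*x^3 + 2.7108*x^2 + 24.1956*x - 2.9656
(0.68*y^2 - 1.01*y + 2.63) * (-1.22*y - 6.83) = -0.8296*y^3 - 3.4122*y^2 + 3.6897*y - 17.9629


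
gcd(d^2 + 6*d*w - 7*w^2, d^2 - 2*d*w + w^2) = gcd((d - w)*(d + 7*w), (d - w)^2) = -d + w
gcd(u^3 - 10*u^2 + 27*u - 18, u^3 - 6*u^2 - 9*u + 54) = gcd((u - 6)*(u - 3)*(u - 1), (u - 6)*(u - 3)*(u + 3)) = u^2 - 9*u + 18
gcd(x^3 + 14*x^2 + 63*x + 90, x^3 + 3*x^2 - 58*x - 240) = x^2 + 11*x + 30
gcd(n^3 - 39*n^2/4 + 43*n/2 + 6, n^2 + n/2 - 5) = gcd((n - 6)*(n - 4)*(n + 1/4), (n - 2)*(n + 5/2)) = 1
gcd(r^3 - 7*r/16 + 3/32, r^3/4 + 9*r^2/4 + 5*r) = 1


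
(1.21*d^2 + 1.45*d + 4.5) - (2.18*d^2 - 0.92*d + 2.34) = -0.97*d^2 + 2.37*d + 2.16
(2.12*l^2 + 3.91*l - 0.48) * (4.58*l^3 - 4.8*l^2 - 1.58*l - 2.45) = 9.7096*l^5 + 7.7318*l^4 - 24.316*l^3 - 9.0678*l^2 - 8.8211*l + 1.176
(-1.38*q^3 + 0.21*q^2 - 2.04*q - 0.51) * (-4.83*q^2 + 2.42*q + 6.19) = 6.6654*q^5 - 4.3539*q^4 + 1.8192*q^3 - 1.1736*q^2 - 13.8618*q - 3.1569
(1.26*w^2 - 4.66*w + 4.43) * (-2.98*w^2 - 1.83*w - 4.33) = -3.7548*w^4 + 11.581*w^3 - 10.1294*w^2 + 12.0709*w - 19.1819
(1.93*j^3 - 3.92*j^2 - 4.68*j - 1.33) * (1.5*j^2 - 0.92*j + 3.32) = 2.895*j^5 - 7.6556*j^4 + 2.994*j^3 - 10.7038*j^2 - 14.314*j - 4.4156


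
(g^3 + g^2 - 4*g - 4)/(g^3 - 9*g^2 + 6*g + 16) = (g + 2)/(g - 8)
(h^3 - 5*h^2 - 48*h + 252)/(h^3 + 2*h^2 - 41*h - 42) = (h - 6)/(h + 1)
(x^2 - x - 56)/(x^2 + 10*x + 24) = (x^2 - x - 56)/(x^2 + 10*x + 24)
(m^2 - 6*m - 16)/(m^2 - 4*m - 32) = (m + 2)/(m + 4)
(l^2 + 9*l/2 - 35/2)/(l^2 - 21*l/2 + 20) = (l + 7)/(l - 8)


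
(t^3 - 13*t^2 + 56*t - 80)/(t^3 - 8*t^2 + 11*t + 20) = (t - 4)/(t + 1)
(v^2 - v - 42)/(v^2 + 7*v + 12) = (v^2 - v - 42)/(v^2 + 7*v + 12)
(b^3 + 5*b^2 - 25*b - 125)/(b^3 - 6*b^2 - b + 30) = (b^2 + 10*b + 25)/(b^2 - b - 6)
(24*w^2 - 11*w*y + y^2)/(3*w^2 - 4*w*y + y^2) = (-8*w + y)/(-w + y)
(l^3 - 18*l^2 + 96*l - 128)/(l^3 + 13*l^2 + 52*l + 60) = (l^3 - 18*l^2 + 96*l - 128)/(l^3 + 13*l^2 + 52*l + 60)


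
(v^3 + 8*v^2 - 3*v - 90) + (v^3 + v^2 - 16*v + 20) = 2*v^3 + 9*v^2 - 19*v - 70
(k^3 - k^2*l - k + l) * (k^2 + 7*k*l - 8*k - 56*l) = k^5 + 6*k^4*l - 8*k^4 - 7*k^3*l^2 - 48*k^3*l - k^3 + 56*k^2*l^2 - 6*k^2*l + 8*k^2 + 7*k*l^2 + 48*k*l - 56*l^2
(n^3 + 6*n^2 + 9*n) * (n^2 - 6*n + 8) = n^5 - 19*n^3 - 6*n^2 + 72*n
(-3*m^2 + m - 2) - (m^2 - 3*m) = -4*m^2 + 4*m - 2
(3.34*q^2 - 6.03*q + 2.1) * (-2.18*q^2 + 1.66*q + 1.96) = -7.2812*q^4 + 18.6898*q^3 - 8.0414*q^2 - 8.3328*q + 4.116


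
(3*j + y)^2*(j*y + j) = 9*j^3*y + 9*j^3 + 6*j^2*y^2 + 6*j^2*y + j*y^3 + j*y^2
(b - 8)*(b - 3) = b^2 - 11*b + 24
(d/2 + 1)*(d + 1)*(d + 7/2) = d^3/2 + 13*d^2/4 + 25*d/4 + 7/2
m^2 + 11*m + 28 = (m + 4)*(m + 7)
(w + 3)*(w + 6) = w^2 + 9*w + 18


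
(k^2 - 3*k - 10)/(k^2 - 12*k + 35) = (k + 2)/(k - 7)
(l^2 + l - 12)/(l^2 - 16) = (l - 3)/(l - 4)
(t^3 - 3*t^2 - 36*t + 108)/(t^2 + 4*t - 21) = (t^2 - 36)/(t + 7)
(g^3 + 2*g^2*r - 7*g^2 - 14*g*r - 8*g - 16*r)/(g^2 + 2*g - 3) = (g^3 + 2*g^2*r - 7*g^2 - 14*g*r - 8*g - 16*r)/(g^2 + 2*g - 3)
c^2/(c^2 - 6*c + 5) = c^2/(c^2 - 6*c + 5)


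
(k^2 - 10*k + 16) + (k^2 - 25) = 2*k^2 - 10*k - 9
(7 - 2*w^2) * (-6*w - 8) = 12*w^3 + 16*w^2 - 42*w - 56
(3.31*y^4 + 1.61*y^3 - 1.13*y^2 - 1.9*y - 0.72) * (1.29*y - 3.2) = 4.2699*y^5 - 8.5151*y^4 - 6.6097*y^3 + 1.165*y^2 + 5.1512*y + 2.304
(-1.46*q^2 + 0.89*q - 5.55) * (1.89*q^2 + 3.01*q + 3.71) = -2.7594*q^4 - 2.7125*q^3 - 13.2272*q^2 - 13.4036*q - 20.5905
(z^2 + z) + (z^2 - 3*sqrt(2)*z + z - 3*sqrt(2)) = 2*z^2 - 3*sqrt(2)*z + 2*z - 3*sqrt(2)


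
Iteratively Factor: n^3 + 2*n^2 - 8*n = (n)*(n^2 + 2*n - 8) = n*(n + 4)*(n - 2)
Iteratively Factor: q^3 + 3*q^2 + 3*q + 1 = (q + 1)*(q^2 + 2*q + 1) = (q + 1)^2*(q + 1)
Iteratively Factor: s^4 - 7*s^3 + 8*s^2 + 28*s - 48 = (s - 2)*(s^3 - 5*s^2 - 2*s + 24) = (s - 2)*(s + 2)*(s^2 - 7*s + 12) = (s - 3)*(s - 2)*(s + 2)*(s - 4)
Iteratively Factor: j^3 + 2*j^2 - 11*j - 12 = (j - 3)*(j^2 + 5*j + 4) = (j - 3)*(j + 1)*(j + 4)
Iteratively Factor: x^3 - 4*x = (x)*(x^2 - 4) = x*(x + 2)*(x - 2)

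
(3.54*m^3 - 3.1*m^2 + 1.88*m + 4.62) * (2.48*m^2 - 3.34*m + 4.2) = 8.7792*m^5 - 19.5116*m^4 + 29.8844*m^3 - 7.8416*m^2 - 7.5348*m + 19.404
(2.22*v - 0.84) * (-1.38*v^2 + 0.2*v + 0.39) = -3.0636*v^3 + 1.6032*v^2 + 0.6978*v - 0.3276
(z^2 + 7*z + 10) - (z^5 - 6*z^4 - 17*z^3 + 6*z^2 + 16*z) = -z^5 + 6*z^4 + 17*z^3 - 5*z^2 - 9*z + 10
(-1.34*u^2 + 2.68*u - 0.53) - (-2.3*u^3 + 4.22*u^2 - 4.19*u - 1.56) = 2.3*u^3 - 5.56*u^2 + 6.87*u + 1.03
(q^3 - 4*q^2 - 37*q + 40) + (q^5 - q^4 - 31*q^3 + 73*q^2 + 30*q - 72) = q^5 - q^4 - 30*q^3 + 69*q^2 - 7*q - 32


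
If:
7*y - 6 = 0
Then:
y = 6/7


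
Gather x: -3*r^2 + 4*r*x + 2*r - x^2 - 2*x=-3*r^2 + 2*r - x^2 + x*(4*r - 2)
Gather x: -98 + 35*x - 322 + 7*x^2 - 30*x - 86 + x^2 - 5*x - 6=8*x^2 - 512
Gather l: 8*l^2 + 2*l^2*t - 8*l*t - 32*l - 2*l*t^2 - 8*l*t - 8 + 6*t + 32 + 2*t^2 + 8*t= l^2*(2*t + 8) + l*(-2*t^2 - 16*t - 32) + 2*t^2 + 14*t + 24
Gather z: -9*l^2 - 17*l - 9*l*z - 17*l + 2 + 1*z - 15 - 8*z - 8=-9*l^2 - 34*l + z*(-9*l - 7) - 21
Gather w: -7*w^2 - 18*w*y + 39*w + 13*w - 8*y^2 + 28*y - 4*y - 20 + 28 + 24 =-7*w^2 + w*(52 - 18*y) - 8*y^2 + 24*y + 32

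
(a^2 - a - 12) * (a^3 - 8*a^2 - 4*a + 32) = a^5 - 9*a^4 - 8*a^3 + 132*a^2 + 16*a - 384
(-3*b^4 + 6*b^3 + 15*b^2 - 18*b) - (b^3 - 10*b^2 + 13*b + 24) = -3*b^4 + 5*b^3 + 25*b^2 - 31*b - 24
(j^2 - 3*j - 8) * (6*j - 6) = 6*j^3 - 24*j^2 - 30*j + 48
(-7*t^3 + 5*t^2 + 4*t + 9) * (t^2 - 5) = -7*t^5 + 5*t^4 + 39*t^3 - 16*t^2 - 20*t - 45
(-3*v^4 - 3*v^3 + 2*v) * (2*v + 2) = -6*v^5 - 12*v^4 - 6*v^3 + 4*v^2 + 4*v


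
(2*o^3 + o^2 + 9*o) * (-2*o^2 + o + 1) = -4*o^5 - 15*o^3 + 10*o^2 + 9*o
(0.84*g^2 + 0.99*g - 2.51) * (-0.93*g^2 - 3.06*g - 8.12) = -0.7812*g^4 - 3.4911*g^3 - 7.5159*g^2 - 0.358199999999999*g + 20.3812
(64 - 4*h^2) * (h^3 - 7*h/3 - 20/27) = -4*h^5 + 220*h^3/3 + 80*h^2/27 - 448*h/3 - 1280/27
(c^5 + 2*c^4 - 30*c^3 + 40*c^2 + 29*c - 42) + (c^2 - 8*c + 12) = c^5 + 2*c^4 - 30*c^3 + 41*c^2 + 21*c - 30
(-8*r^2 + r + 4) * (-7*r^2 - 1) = 56*r^4 - 7*r^3 - 20*r^2 - r - 4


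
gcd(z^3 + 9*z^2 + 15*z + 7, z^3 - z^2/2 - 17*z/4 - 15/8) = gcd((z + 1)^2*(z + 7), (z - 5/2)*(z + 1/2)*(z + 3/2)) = 1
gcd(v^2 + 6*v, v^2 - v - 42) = v + 6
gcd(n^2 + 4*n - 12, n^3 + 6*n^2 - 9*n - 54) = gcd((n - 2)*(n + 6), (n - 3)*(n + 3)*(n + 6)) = n + 6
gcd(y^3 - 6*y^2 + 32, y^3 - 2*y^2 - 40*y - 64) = y + 2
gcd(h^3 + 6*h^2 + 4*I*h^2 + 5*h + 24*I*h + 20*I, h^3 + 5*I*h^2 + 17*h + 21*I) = 1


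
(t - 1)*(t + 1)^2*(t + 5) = t^4 + 6*t^3 + 4*t^2 - 6*t - 5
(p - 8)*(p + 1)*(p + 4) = p^3 - 3*p^2 - 36*p - 32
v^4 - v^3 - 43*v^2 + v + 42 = (v - 7)*(v - 1)*(v + 1)*(v + 6)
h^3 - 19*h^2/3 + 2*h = h*(h - 6)*(h - 1/3)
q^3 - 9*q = q*(q - 3)*(q + 3)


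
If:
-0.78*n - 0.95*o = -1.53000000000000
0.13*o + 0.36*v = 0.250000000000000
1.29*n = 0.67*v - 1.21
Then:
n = -1.04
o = 2.46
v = -0.20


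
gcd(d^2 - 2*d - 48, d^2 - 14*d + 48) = d - 8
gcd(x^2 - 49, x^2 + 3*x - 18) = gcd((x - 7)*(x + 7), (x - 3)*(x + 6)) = 1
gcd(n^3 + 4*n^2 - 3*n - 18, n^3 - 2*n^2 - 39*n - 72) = n^2 + 6*n + 9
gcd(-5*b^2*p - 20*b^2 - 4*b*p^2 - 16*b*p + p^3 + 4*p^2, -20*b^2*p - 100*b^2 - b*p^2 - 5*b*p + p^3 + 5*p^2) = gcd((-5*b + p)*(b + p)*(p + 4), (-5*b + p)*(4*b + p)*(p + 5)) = -5*b + p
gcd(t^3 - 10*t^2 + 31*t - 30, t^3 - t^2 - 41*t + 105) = t^2 - 8*t + 15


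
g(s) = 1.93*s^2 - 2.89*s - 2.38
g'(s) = 3.86*s - 2.89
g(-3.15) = 25.87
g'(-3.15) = -15.05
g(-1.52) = 6.47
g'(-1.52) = -8.76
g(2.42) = 1.93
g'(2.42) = 6.45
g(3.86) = 15.22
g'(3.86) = 12.01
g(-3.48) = 31.05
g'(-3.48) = -16.32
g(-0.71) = 0.64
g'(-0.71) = -5.63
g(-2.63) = 18.57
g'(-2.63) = -13.04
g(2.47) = 2.26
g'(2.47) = 6.64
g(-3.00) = 23.66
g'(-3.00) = -14.47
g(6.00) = 49.76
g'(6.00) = 20.27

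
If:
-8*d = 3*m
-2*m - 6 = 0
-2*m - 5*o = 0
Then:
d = 9/8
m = -3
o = 6/5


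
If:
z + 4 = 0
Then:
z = -4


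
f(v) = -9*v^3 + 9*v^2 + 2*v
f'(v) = -27*v^2 + 18*v + 2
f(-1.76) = 73.42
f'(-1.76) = -113.32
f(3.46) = -258.13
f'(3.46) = -258.95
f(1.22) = -0.51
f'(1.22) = -16.23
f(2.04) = -34.87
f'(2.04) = -73.64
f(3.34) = -228.26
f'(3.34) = -239.08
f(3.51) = -271.29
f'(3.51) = -267.46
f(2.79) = -119.82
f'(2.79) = -157.95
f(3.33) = -225.87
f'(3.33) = -237.46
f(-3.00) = 318.00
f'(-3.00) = -295.00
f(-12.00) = 16824.00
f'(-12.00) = -4102.00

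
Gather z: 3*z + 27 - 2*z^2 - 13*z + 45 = -2*z^2 - 10*z + 72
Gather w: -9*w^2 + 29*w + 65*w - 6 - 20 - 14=-9*w^2 + 94*w - 40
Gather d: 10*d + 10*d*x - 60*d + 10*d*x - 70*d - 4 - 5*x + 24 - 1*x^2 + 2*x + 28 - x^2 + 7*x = d*(20*x - 120) - 2*x^2 + 4*x + 48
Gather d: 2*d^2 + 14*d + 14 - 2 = 2*d^2 + 14*d + 12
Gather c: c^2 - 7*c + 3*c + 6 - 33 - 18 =c^2 - 4*c - 45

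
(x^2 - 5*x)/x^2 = (x - 5)/x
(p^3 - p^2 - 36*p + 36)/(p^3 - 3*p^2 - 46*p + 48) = (p - 6)/(p - 8)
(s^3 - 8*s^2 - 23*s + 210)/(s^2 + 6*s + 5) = (s^2 - 13*s + 42)/(s + 1)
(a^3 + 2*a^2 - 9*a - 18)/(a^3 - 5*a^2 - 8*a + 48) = (a^2 - a - 6)/(a^2 - 8*a + 16)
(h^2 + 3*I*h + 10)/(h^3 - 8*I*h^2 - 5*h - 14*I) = (h + 5*I)/(h^2 - 6*I*h + 7)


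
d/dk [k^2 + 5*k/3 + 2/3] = 2*k + 5/3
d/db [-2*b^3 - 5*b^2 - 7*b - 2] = -6*b^2 - 10*b - 7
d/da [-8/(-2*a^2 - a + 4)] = 8*(-4*a - 1)/(2*a^2 + a - 4)^2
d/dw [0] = 0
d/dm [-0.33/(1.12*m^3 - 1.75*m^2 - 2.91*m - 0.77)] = (1.1088*m^2 - 1.155*m - 0.9603)/(-1.12*m^3 + 1.75*m^2 + 2.91*m + 0.77)^2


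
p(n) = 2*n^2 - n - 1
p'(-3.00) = -13.00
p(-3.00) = 20.00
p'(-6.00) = -25.00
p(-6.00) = 77.00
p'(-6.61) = -27.44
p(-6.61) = 92.99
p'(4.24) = 15.96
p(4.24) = 30.72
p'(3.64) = 13.56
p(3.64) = 21.86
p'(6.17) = 23.68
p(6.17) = 68.97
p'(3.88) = 14.52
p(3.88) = 25.23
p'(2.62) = 9.48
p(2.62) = 10.11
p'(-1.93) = -8.72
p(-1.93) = 8.38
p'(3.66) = 13.64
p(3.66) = 22.13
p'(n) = 4*n - 1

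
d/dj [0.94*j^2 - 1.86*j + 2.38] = 1.88*j - 1.86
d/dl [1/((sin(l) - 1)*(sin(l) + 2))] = -(sin(2*l) + cos(l))/((sin(l) - 1)^2*(sin(l) + 2)^2)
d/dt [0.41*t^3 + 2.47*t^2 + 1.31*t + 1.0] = 1.23*t^2 + 4.94*t + 1.31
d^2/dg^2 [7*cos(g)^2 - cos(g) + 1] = cos(g) - 14*cos(2*g)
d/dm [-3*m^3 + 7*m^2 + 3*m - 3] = -9*m^2 + 14*m + 3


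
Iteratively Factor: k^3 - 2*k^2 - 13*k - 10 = (k - 5)*(k^2 + 3*k + 2) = (k - 5)*(k + 2)*(k + 1)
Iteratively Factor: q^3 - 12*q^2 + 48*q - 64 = (q - 4)*(q^2 - 8*q + 16) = (q - 4)^2*(q - 4)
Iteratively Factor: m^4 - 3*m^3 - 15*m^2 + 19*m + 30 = (m + 1)*(m^3 - 4*m^2 - 11*m + 30) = (m - 5)*(m + 1)*(m^2 + m - 6) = (m - 5)*(m + 1)*(m + 3)*(m - 2)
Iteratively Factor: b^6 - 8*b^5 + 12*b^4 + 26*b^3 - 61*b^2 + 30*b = (b - 1)*(b^5 - 7*b^4 + 5*b^3 + 31*b^2 - 30*b) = b*(b - 1)*(b^4 - 7*b^3 + 5*b^2 + 31*b - 30) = b*(b - 5)*(b - 1)*(b^3 - 2*b^2 - 5*b + 6) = b*(b - 5)*(b - 1)*(b + 2)*(b^2 - 4*b + 3) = b*(b - 5)*(b - 1)^2*(b + 2)*(b - 3)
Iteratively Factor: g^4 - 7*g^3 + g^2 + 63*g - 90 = (g - 2)*(g^3 - 5*g^2 - 9*g + 45) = (g - 2)*(g + 3)*(g^2 - 8*g + 15) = (g - 3)*(g - 2)*(g + 3)*(g - 5)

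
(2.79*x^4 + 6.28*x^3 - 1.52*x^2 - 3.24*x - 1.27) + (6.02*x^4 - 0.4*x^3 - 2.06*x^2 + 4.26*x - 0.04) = 8.81*x^4 + 5.88*x^3 - 3.58*x^2 + 1.02*x - 1.31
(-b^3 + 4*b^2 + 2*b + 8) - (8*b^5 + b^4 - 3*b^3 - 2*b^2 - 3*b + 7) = -8*b^5 - b^4 + 2*b^3 + 6*b^2 + 5*b + 1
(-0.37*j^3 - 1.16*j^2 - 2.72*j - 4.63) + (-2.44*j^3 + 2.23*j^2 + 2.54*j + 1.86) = -2.81*j^3 + 1.07*j^2 - 0.18*j - 2.77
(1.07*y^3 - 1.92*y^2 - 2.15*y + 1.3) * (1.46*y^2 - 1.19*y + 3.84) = 1.5622*y^5 - 4.0765*y^4 + 3.2546*y^3 - 2.9163*y^2 - 9.803*y + 4.992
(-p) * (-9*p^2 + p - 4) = 9*p^3 - p^2 + 4*p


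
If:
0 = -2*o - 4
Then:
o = -2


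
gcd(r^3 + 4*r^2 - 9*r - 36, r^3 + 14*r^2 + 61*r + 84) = r^2 + 7*r + 12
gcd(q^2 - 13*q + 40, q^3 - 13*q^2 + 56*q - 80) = q - 5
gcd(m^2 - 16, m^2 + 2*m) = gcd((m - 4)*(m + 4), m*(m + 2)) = 1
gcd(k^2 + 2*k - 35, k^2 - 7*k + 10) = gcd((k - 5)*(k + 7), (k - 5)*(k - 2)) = k - 5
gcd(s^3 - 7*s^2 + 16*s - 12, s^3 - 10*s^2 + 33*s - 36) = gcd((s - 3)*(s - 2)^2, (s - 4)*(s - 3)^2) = s - 3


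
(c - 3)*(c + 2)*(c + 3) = c^3 + 2*c^2 - 9*c - 18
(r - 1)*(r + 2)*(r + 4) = r^3 + 5*r^2 + 2*r - 8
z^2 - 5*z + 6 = (z - 3)*(z - 2)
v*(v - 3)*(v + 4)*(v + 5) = v^4 + 6*v^3 - 7*v^2 - 60*v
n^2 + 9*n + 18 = (n + 3)*(n + 6)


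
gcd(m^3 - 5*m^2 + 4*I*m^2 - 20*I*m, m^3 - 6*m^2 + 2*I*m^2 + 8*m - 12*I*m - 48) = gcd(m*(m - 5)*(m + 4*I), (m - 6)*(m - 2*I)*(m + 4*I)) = m + 4*I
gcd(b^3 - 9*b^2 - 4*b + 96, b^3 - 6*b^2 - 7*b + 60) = b^2 - b - 12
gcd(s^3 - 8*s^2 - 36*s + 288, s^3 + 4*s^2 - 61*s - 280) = s - 8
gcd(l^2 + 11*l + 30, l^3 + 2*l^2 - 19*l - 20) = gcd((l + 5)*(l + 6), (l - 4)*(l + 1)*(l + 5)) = l + 5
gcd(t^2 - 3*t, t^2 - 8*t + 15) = t - 3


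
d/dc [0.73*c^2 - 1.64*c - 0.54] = 1.46*c - 1.64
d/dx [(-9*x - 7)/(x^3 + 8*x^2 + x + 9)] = (-9*x^3 - 72*x^2 - 9*x + (9*x + 7)*(3*x^2 + 16*x + 1) - 81)/(x^3 + 8*x^2 + x + 9)^2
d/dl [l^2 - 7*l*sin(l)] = -7*l*cos(l) + 2*l - 7*sin(l)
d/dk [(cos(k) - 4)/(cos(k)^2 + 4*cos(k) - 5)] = (cos(k)^2 - 8*cos(k) - 11)*sin(k)/(cos(k)^2 + 4*cos(k) - 5)^2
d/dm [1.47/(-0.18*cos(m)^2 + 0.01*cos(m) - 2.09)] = (0.0147 - 0.5292*cos(m))*sin(m)/(0.18*cos(m)^2 - 0.01*cos(m) + 2.09)^2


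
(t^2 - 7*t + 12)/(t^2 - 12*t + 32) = (t - 3)/(t - 8)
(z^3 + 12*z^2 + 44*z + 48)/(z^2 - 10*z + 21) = (z^3 + 12*z^2 + 44*z + 48)/(z^2 - 10*z + 21)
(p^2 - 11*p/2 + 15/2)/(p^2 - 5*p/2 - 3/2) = (2*p - 5)/(2*p + 1)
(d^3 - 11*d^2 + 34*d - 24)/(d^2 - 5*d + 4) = d - 6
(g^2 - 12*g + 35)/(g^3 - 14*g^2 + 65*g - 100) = (g - 7)/(g^2 - 9*g + 20)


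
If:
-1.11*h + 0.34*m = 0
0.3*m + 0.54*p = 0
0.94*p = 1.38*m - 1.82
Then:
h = 0.29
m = 0.96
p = -0.53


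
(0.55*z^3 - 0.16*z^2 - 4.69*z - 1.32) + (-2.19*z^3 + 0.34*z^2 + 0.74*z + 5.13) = -1.64*z^3 + 0.18*z^2 - 3.95*z + 3.81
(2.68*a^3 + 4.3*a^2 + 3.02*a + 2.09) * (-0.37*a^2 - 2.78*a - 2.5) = -0.9916*a^5 - 9.0414*a^4 - 19.7714*a^3 - 19.9189*a^2 - 13.3602*a - 5.225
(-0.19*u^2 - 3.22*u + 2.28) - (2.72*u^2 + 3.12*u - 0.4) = -2.91*u^2 - 6.34*u + 2.68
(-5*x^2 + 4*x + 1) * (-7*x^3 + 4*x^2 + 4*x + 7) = 35*x^5 - 48*x^4 - 11*x^3 - 15*x^2 + 32*x + 7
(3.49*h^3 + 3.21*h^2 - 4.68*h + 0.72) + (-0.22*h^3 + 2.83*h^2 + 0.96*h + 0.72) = 3.27*h^3 + 6.04*h^2 - 3.72*h + 1.44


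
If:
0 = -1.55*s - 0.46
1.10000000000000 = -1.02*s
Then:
No Solution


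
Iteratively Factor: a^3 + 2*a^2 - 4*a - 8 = (a - 2)*(a^2 + 4*a + 4) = (a - 2)*(a + 2)*(a + 2)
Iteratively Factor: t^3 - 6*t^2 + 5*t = (t - 1)*(t^2 - 5*t) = t*(t - 1)*(t - 5)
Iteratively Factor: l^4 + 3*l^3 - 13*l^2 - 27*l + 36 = (l + 3)*(l^3 - 13*l + 12) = (l - 3)*(l + 3)*(l^2 + 3*l - 4) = (l - 3)*(l + 3)*(l + 4)*(l - 1)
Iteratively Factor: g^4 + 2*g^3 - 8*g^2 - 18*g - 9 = (g + 1)*(g^3 + g^2 - 9*g - 9) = (g + 1)*(g + 3)*(g^2 - 2*g - 3) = (g + 1)^2*(g + 3)*(g - 3)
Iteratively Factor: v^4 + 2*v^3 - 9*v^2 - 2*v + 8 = (v - 2)*(v^3 + 4*v^2 - v - 4) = (v - 2)*(v + 1)*(v^2 + 3*v - 4) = (v - 2)*(v + 1)*(v + 4)*(v - 1)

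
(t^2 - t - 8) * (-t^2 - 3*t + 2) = -t^4 - 2*t^3 + 13*t^2 + 22*t - 16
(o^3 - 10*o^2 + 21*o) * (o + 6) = o^4 - 4*o^3 - 39*o^2 + 126*o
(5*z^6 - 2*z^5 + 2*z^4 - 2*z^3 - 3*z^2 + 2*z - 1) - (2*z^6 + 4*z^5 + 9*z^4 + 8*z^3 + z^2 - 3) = 3*z^6 - 6*z^5 - 7*z^4 - 10*z^3 - 4*z^2 + 2*z + 2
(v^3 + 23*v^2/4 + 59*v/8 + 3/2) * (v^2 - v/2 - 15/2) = v^5 + 21*v^4/4 - 3*v^3 - 725*v^2/16 - 897*v/16 - 45/4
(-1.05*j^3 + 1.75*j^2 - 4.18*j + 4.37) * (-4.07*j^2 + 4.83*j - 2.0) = 4.2735*j^5 - 12.194*j^4 + 27.5651*j^3 - 41.4753*j^2 + 29.4671*j - 8.74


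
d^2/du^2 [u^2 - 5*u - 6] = 2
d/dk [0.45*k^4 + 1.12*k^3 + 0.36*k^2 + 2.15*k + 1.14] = 1.8*k^3 + 3.36*k^2 + 0.72*k + 2.15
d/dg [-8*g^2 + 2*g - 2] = 2 - 16*g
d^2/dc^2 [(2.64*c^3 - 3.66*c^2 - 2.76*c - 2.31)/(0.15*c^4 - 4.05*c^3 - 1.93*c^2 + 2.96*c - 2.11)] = (0.1188*c^9 - 0.494100000000003*c^8 + 17.18118*c^7 - 154.0791*c^6 + 4.71231000000034*c^5 - 1126.50777*c^4 + 23.6068199999999*c^3 + 379.27755*c^2 + 335.57859*c - 88.72965)/(0.003375*c^12 - 0.273375*c^11 + 7.25085*c^10 - 59.195475*c^9 - 104.225895*c^8 + 102.946095*c^7 + 35.411948*c^6 - 177.954258*c^5 + 79.463244*c^4 + 44.165369*c^3 - 81.238587*c^2 + 39.534648*c - 9.393931)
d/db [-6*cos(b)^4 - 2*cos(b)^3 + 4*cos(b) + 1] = 2*(12*cos(b)^3 + 3*cos(b)^2 - 2)*sin(b)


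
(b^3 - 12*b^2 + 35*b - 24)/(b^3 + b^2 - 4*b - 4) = (b^3 - 12*b^2 + 35*b - 24)/(b^3 + b^2 - 4*b - 4)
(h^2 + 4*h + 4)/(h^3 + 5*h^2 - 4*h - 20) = (h + 2)/(h^2 + 3*h - 10)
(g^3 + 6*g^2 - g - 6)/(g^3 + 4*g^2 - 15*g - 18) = (g - 1)/(g - 3)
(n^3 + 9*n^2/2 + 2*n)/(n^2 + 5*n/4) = 2*(2*n^2 + 9*n + 4)/(4*n + 5)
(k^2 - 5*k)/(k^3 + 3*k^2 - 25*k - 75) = k/(k^2 + 8*k + 15)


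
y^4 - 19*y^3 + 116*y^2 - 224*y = y*(y - 8)*(y - 7)*(y - 4)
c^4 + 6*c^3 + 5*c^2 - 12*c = c*(c - 1)*(c + 3)*(c + 4)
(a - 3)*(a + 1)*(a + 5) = a^3 + 3*a^2 - 13*a - 15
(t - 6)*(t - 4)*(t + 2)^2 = t^4 - 6*t^3 - 12*t^2 + 56*t + 96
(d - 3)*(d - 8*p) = d^2 - 8*d*p - 3*d + 24*p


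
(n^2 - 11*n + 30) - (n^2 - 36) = 66 - 11*n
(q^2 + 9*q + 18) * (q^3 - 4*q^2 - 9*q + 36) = q^5 + 5*q^4 - 27*q^3 - 117*q^2 + 162*q + 648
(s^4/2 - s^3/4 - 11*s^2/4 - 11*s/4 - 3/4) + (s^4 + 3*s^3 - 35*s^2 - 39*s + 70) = 3*s^4/2 + 11*s^3/4 - 151*s^2/4 - 167*s/4 + 277/4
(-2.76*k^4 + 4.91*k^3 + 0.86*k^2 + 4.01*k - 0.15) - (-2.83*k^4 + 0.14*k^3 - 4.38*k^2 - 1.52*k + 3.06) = 0.0700000000000003*k^4 + 4.77*k^3 + 5.24*k^2 + 5.53*k - 3.21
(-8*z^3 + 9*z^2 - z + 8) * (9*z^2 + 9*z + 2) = -72*z^5 + 9*z^4 + 56*z^3 + 81*z^2 + 70*z + 16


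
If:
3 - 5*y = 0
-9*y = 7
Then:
No Solution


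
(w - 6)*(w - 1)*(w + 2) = w^3 - 5*w^2 - 8*w + 12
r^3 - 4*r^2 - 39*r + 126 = (r - 7)*(r - 3)*(r + 6)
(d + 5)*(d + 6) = d^2 + 11*d + 30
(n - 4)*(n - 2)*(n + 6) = n^3 - 28*n + 48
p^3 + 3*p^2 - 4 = (p - 1)*(p + 2)^2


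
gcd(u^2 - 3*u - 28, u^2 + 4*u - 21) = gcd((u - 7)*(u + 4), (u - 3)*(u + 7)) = 1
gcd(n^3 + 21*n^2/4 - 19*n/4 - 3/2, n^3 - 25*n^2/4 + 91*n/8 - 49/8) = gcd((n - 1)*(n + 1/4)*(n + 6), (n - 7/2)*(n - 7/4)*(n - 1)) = n - 1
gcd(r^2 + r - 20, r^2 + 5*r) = r + 5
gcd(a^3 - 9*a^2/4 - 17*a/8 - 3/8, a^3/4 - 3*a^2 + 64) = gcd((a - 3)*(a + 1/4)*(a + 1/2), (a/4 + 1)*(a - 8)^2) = 1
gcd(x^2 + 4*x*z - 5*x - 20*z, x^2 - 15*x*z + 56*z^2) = 1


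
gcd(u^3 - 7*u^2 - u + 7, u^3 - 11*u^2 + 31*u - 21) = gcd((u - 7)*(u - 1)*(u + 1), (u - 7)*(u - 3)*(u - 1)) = u^2 - 8*u + 7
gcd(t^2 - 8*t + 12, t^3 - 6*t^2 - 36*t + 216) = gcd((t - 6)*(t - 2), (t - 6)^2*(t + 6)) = t - 6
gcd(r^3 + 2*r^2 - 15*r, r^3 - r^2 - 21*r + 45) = r^2 + 2*r - 15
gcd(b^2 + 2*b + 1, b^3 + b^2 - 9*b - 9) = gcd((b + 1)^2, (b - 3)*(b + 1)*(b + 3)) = b + 1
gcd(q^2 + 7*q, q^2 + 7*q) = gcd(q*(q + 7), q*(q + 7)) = q^2 + 7*q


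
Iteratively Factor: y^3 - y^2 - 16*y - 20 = (y + 2)*(y^2 - 3*y - 10) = (y - 5)*(y + 2)*(y + 2)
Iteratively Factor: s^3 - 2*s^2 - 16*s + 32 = (s - 2)*(s^2 - 16) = (s - 4)*(s - 2)*(s + 4)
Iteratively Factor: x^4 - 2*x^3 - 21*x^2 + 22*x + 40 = (x + 1)*(x^3 - 3*x^2 - 18*x + 40) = (x + 1)*(x + 4)*(x^2 - 7*x + 10) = (x - 5)*(x + 1)*(x + 4)*(x - 2)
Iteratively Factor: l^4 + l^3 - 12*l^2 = (l + 4)*(l^3 - 3*l^2) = l*(l + 4)*(l^2 - 3*l) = l^2*(l + 4)*(l - 3)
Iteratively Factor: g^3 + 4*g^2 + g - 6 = (g - 1)*(g^2 + 5*g + 6) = (g - 1)*(g + 3)*(g + 2)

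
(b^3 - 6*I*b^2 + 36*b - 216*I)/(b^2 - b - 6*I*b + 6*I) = (b^2 + 36)/(b - 1)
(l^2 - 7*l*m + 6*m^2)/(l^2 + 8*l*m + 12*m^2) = (l^2 - 7*l*m + 6*m^2)/(l^2 + 8*l*m + 12*m^2)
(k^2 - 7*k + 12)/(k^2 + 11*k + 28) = (k^2 - 7*k + 12)/(k^2 + 11*k + 28)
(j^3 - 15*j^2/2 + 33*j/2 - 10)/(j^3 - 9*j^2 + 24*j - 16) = (j - 5/2)/(j - 4)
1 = 1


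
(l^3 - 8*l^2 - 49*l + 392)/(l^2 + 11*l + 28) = (l^2 - 15*l + 56)/(l + 4)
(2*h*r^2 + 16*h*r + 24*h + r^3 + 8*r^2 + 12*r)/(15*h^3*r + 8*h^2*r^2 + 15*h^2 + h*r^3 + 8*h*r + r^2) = (2*h*r^2 + 16*h*r + 24*h + r^3 + 8*r^2 + 12*r)/(15*h^3*r + 8*h^2*r^2 + 15*h^2 + h*r^3 + 8*h*r + r^2)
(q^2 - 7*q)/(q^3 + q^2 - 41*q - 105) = q/(q^2 + 8*q + 15)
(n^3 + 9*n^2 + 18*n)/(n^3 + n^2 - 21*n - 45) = n*(n + 6)/(n^2 - 2*n - 15)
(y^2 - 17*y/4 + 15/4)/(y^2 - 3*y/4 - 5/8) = 2*(y - 3)/(2*y + 1)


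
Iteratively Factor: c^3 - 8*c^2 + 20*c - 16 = (c - 4)*(c^2 - 4*c + 4) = (c - 4)*(c - 2)*(c - 2)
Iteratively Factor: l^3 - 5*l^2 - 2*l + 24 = (l + 2)*(l^2 - 7*l + 12) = (l - 4)*(l + 2)*(l - 3)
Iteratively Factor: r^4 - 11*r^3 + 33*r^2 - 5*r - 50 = (r + 1)*(r^3 - 12*r^2 + 45*r - 50) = (r - 5)*(r + 1)*(r^2 - 7*r + 10) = (r - 5)^2*(r + 1)*(r - 2)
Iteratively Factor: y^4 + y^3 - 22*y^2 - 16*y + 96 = (y + 3)*(y^3 - 2*y^2 - 16*y + 32) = (y + 3)*(y + 4)*(y^2 - 6*y + 8) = (y - 4)*(y + 3)*(y + 4)*(y - 2)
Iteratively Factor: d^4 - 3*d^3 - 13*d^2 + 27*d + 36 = (d - 3)*(d^3 - 13*d - 12) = (d - 4)*(d - 3)*(d^2 + 4*d + 3) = (d - 4)*(d - 3)*(d + 1)*(d + 3)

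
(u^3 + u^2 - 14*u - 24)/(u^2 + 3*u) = u - 2 - 8/u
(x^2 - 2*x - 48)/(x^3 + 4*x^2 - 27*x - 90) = (x - 8)/(x^2 - 2*x - 15)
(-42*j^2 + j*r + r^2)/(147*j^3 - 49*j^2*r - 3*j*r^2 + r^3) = (-6*j + r)/(21*j^2 - 10*j*r + r^2)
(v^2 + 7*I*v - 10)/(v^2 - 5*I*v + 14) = (v + 5*I)/(v - 7*I)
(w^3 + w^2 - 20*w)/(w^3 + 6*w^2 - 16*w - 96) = w*(w + 5)/(w^2 + 10*w + 24)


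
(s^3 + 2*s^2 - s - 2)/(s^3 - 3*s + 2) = (s + 1)/(s - 1)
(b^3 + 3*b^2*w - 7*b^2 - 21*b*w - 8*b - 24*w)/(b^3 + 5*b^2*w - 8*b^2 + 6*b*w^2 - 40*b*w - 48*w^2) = (b + 1)/(b + 2*w)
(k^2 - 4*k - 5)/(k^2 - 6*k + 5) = (k + 1)/(k - 1)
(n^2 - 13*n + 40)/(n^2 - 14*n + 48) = (n - 5)/(n - 6)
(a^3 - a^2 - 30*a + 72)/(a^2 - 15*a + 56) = (a^3 - a^2 - 30*a + 72)/(a^2 - 15*a + 56)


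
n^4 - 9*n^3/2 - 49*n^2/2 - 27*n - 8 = (n - 8)*(n + 1/2)*(n + 1)*(n + 2)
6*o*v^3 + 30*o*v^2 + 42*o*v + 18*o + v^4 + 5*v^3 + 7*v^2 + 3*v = (6*o + v)*(v + 1)^2*(v + 3)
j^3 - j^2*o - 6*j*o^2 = j*(j - 3*o)*(j + 2*o)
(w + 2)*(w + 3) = w^2 + 5*w + 6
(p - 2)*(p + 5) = p^2 + 3*p - 10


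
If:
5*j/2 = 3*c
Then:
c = 5*j/6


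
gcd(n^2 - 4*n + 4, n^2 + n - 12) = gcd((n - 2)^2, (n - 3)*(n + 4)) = 1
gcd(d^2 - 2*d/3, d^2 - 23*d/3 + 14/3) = d - 2/3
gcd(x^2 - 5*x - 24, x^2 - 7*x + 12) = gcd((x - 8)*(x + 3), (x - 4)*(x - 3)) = 1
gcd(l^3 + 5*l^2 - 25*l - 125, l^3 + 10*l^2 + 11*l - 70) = l + 5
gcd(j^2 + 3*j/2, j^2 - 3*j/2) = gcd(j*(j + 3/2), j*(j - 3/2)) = j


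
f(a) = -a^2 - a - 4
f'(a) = -2*a - 1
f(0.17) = -4.20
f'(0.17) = -1.34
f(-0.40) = -3.76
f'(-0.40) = -0.20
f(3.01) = -16.07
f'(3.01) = -7.02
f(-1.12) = -4.13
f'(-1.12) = 1.24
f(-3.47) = -12.57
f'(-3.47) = 5.94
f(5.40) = -38.56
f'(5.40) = -11.80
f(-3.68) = -13.86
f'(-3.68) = 6.36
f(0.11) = -4.12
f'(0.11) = -1.22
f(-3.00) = -10.00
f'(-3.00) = 5.00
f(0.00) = -4.00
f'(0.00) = -1.00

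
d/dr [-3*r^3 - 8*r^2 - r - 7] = -9*r^2 - 16*r - 1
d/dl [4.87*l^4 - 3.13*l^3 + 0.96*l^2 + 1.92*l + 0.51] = 19.48*l^3 - 9.39*l^2 + 1.92*l + 1.92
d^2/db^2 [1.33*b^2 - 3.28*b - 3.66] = 2.66000000000000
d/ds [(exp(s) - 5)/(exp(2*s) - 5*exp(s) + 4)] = (-(exp(s) - 5)*(2*exp(s) - 5) + exp(2*s) - 5*exp(s) + 4)*exp(s)/(exp(2*s) - 5*exp(s) + 4)^2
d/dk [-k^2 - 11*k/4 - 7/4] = -2*k - 11/4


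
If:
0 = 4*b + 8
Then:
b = -2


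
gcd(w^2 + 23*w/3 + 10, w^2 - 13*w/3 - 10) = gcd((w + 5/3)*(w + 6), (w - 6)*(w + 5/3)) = w + 5/3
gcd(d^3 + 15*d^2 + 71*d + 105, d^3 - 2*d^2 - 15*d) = d + 3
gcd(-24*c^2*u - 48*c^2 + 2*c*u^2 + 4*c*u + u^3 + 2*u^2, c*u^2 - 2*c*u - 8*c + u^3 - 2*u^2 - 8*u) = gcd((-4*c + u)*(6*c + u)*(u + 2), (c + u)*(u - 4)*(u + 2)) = u + 2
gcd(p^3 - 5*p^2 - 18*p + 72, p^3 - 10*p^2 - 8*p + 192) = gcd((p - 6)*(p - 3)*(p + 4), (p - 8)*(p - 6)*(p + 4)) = p^2 - 2*p - 24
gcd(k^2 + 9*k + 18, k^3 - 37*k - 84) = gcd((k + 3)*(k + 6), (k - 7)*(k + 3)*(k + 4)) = k + 3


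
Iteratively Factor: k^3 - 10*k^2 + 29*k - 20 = (k - 4)*(k^2 - 6*k + 5) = (k - 4)*(k - 1)*(k - 5)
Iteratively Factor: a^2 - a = (a)*(a - 1)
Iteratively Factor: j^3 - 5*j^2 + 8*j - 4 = (j - 2)*(j^2 - 3*j + 2) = (j - 2)^2*(j - 1)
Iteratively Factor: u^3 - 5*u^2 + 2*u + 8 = (u + 1)*(u^2 - 6*u + 8) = (u - 4)*(u + 1)*(u - 2)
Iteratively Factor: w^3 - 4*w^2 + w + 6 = (w - 3)*(w^2 - w - 2) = (w - 3)*(w + 1)*(w - 2)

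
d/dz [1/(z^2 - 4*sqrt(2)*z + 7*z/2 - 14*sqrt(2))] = 2*(-4*z - 7 + 8*sqrt(2))/(2*z^2 - 8*sqrt(2)*z + 7*z - 28*sqrt(2))^2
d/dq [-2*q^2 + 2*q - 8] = 2 - 4*q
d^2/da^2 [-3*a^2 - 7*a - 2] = -6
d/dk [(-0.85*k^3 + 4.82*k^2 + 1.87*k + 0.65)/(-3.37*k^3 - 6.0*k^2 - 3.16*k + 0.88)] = (21.3434*k^4 + 17.9758*k^3 + 0.316299999999998*k^2 + 16.2832*k + 3.6996)/(11.3569*k^6 + 40.44*k^5 + 57.2984*k^4 + 31.9888*k^3 - 0.574399999999999*k^2 - 5.5616*k + 0.7744)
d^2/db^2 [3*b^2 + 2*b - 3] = 6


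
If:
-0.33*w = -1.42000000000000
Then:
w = 4.30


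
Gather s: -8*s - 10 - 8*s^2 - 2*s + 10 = -8*s^2 - 10*s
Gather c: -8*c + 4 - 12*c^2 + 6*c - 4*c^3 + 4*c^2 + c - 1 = -4*c^3 - 8*c^2 - c + 3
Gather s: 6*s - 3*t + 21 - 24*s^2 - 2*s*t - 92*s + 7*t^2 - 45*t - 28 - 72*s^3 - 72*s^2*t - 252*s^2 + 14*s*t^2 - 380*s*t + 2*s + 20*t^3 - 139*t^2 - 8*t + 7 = -72*s^3 + s^2*(-72*t - 276) + s*(14*t^2 - 382*t - 84) + 20*t^3 - 132*t^2 - 56*t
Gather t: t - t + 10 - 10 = 0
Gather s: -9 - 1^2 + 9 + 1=0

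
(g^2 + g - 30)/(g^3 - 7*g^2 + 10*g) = (g + 6)/(g*(g - 2))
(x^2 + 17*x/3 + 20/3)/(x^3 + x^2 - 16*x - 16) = (x + 5/3)/(x^2 - 3*x - 4)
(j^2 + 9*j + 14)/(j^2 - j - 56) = (j + 2)/(j - 8)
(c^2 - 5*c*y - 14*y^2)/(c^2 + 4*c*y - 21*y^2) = (c^2 - 5*c*y - 14*y^2)/(c^2 + 4*c*y - 21*y^2)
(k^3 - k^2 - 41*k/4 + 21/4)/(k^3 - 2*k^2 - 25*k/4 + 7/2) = (k + 3)/(k + 2)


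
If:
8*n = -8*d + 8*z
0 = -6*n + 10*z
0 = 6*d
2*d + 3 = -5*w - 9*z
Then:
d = 0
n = 0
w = -3/5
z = 0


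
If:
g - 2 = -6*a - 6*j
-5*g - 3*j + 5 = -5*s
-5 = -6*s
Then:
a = 1/36 - 9*j/10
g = 11/6 - 3*j/5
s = 5/6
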